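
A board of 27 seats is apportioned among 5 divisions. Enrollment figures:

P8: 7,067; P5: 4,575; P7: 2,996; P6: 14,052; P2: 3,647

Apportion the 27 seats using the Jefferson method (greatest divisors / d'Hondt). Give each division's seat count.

P8=6; P5=4; P7=2; P6=12; P2=3

Standard divisor 32337/27 ≈ 1197.667; standard quotas: P8 5.901, P5 3.820, P7 2.502, P6 11.733, P2 3.045.
Rounding down gives 5, 3, 2, 11, 3 = 24 seats, so the divisor must be adjusted.
With modified divisor 1100: modified quotas P8 6.425, P5 4.159, P7 2.724, P6 12.775, P2 3.315.
Rounding down: P8 6, P5 4, P7 2, P6 12, P2 3 (total 27).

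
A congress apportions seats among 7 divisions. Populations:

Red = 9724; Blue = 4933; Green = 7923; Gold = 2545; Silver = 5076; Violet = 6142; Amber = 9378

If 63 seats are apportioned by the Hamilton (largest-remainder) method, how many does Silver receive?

7

Total 45721; standard divisor 45721/63 ≈ 725.73.
Standard quotas: Red 13.3989, Blue 6.7973, Green 10.9173, Gold 3.5068, Silver 6.9943, Violet 8.4632, Amber 12.9222.
Lower quotas: Red 13, Blue 6, Green 10, Gold 3, Silver 6, Violet 8, Amber 12 (sum 58, leaving 5 seats).
Remainders in descending order: Silver 0.9943, Amber 0.9222, Green 0.9173, Blue 0.7973, Gold 0.5068, Violet 0.4632, Red 0.3989.
The surplus seats go to Silver, Amber, Green, Blue, Gold.
Silver receives 7.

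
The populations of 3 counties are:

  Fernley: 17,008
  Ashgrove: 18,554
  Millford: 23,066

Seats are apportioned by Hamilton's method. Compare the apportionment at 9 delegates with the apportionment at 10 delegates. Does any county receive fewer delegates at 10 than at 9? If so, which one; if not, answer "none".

At 9 seats: Fernley 3, Ashgrove 3, Millford 3.
At 10 seats: Fernley 3, Ashgrove 3, Millford 4.
No county's allocation decreased.

none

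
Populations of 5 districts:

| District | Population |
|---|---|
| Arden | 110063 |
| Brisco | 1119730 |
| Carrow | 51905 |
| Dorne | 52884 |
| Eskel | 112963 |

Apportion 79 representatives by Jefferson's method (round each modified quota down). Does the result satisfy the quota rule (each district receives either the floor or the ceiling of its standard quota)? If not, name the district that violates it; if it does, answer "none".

Standard quotas: Arden 6.007, Brisco 61.109, Carrow 2.833, Dorne 2.886, Eskel 6.165.
Jefferson allocation: Arden 6, Brisco 63, Carrow 2, Dorne 2, Eskel 6.
Brisco has quota 61.109 (lower 61, upper 62) but receives 63 — outside the quota interval.

Brisco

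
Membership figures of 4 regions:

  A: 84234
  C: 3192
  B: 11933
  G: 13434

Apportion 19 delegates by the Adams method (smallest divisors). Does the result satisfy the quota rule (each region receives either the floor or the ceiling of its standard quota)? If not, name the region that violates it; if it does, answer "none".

Standard quotas: A 14.189, C 0.538, B 2.010, G 2.263.
Adams allocation: A 13, C 1, B 2, G 3.
A has quota 14.189 (lower 14, upper 15) but receives 13 — outside the quota interval.

A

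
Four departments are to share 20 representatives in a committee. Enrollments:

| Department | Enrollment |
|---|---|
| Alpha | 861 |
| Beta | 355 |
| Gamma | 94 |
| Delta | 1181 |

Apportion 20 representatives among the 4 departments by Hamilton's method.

Alpha 7; Beta 3; Gamma 1; Delta 9

Total 2491; standard divisor 2491/20 ≈ 124.55.
Standard quotas: Alpha 6.913, Beta 2.850, Gamma 0.755, Delta 9.482.
Lower quotas: Alpha 6, Beta 2, Gamma 0, Delta 9 (sum 17, leaving 3 seats).
Remainders in descending order: Alpha 0.913, Beta 0.850, Gamma 0.755, Delta 0.482.
Largest remainders: Alpha, Beta, Gamma receive the extra seats.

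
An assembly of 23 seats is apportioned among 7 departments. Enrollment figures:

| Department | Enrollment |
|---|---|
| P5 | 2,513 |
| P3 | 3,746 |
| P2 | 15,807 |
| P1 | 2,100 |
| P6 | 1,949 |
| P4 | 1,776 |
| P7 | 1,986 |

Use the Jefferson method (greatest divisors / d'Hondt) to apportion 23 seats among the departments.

P5: 2; P3: 3; P2: 14; P1: 1; P6: 1; P4: 1; P7: 1

Standard divisor 29877/23 ≈ 1299; standard quotas: P5 1.935, P3 2.884, P2 12.169, P1 1.617, P6 1.500, P4 1.367, P7 1.529.
Rounding down gives 1, 2, 12, 1, 1, 1, 1 = 19 seats, so the divisor must be adjusted.
With modified divisor 1100: modified quotas P5 2.285, P3 3.405, P2 14.370, P1 1.909, P6 1.772, P4 1.615, P7 1.805.
Rounding down: P5 2, P3 3, P2 14, P1 1, P6 1, P4 1, P7 1 (total 23).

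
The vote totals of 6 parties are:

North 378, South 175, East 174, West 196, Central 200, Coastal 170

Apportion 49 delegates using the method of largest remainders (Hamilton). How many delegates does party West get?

Total 1293; standard divisor 1293/49 ≈ 26.388.
Standard quotas: North 14.325, South 6.632, East 6.594, West 7.428, Central 7.579, Coastal 6.442.
Lower quotas: North 14, South 6, East 6, West 7, Central 7, Coastal 6 (sum 46, leaving 3 seats).
Remainders in descending order: South 0.632, East 0.594, Central 0.579, Coastal 0.442, West 0.428, North 0.325.
Largest remainders: South, East, Central receive the extra seats.
West receives 7.

7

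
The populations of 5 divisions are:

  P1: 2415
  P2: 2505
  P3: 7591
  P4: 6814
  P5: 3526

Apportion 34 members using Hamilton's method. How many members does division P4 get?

10

Total 22851; standard divisor 22851/34 ≈ 672.088.
Standard quotas: P1 3.5933, P2 3.7272, P3 11.2946, P4 10.1385, P5 5.2463.
Lower quotas: P1 3, P2 3, P3 11, P4 10, P5 5 (sum 32, leaving 2 seats).
Remainders in descending order: P2 0.7272, P1 0.5933, P3 0.2946, P5 0.2463, P4 0.1385.
Largest remainders: P2, P1 receive the extra seats.
P4 receives 10.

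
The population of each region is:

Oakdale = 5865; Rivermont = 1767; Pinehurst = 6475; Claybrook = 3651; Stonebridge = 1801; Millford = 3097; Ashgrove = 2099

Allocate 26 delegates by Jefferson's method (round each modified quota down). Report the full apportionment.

Standard divisor 24755/26 ≈ 952.115; standard quotas: Oakdale 6.160, Rivermont 1.856, Pinehurst 6.801, Claybrook 3.835, Stonebridge 1.892, Millford 3.253, Ashgrove 2.205.
Rounding down gives 6, 1, 6, 3, 1, 3, 2 = 22 seats, so the divisor must be adjusted.
With modified divisor 860: modified quotas Oakdale 6.820, Rivermont 2.055, Pinehurst 7.529, Claybrook 4.245, Stonebridge 2.094, Millford 3.601, Ashgrove 2.441.
Rounding down: Oakdale 6, Rivermont 2, Pinehurst 7, Claybrook 4, Stonebridge 2, Millford 3, Ashgrove 2 (total 26).

Oakdale 6; Rivermont 2; Pinehurst 7; Claybrook 4; Stonebridge 2; Millford 3; Ashgrove 2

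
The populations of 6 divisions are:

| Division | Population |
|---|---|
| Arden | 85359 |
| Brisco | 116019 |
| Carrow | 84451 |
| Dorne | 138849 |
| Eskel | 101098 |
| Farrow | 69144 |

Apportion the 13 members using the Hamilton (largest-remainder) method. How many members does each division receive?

Standard divisor: 594920 ÷ 13 ≈ 45763.077.
Standard quotas: Arden 1.8652, Brisco 2.5352, Carrow 1.8454, Dorne 3.0341, Eskel 2.2092, Farrow 1.5109.
Lower quotas: Arden 1, Brisco 2, Carrow 1, Dorne 3, Eskel 2, Farrow 1 (sum 10, leaving 3 seats).
Remainders in descending order: Arden 0.8652, Carrow 0.8454, Brisco 0.5352, Farrow 0.5109, Eskel 0.2092, Dorne 0.0341.
The surplus seats go to Arden, Carrow, Brisco.

Arden: 2; Brisco: 3; Carrow: 2; Dorne: 3; Eskel: 2; Farrow: 1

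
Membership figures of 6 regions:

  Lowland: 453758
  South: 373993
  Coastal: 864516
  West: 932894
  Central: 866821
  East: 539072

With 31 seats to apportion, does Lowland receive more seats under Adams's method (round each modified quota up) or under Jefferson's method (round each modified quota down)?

Adams

Adams: Lowland 4, South 3, Coastal 6, West 7, Central 7, East 4.
Jefferson: Lowland 3, South 3, Coastal 7, West 7, Central 7, East 4.
Lowland gets 4 under Adams and 3 under Jefferson.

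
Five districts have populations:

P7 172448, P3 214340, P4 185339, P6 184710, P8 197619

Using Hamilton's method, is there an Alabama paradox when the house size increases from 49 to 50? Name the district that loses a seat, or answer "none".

At 49 seats: P7 9, P3 11, P4 10, P6 9, P8 10.
At 50 seats: P7 9, P3 11, P4 10, P6 10, P8 10.
No district's allocation decreased.

none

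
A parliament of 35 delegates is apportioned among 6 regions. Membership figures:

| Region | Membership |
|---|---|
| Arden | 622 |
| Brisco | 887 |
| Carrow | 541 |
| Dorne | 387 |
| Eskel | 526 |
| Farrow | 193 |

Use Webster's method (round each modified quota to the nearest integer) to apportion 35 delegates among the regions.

Standard divisor 3156/35 ≈ 90.171; standard quotas: Arden 6.898, Brisco 9.837, Carrow 6.000, Dorne 4.292, Eskel 5.833, Farrow 2.140.
Rounding to the nearest integer gives Arden 7, Brisco 10, Carrow 6, Dorne 4, Eskel 6, Farrow 2 — total 35, matching the house size, so no adjustment is needed.

Arden 7; Brisco 10; Carrow 6; Dorne 4; Eskel 6; Farrow 2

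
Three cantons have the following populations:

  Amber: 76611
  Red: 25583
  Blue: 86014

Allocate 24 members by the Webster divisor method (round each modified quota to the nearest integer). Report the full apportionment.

Standard divisor 188208/24 ≈ 7842; standard quotas: Amber 9.769, Red 3.262, Blue 10.968.
Rounding to the nearest integer gives Amber 10, Red 3, Blue 11 — total 24, matching the house size, so no adjustment is needed.

Amber 10, Red 3, Blue 11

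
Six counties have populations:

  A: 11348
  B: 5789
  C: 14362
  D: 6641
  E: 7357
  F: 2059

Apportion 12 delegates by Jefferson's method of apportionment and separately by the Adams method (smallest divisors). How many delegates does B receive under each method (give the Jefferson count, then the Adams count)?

Jefferson: A 3, B 1, C 4, D 2, E 2, F 0.
Adams: A 2, B 2, C 3, D 2, E 2, F 1.
B gets 1 under Jefferson and 2 under Adams.

1 and 2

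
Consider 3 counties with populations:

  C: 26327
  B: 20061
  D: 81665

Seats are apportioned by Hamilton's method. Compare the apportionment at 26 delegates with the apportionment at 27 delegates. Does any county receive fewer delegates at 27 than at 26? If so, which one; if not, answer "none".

none

At 26 seats: C 5, B 4, D 17.
At 27 seats: C 6, B 4, D 17.
No county's allocation decreased.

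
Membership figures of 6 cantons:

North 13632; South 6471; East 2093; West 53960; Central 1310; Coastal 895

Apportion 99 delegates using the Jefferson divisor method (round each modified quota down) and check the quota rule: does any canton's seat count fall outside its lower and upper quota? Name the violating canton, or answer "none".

Standard quotas: North 17.222, South 8.175, East 2.644, West 68.172, Central 1.655, Coastal 1.131.
Jefferson allocation: North 17, South 8, East 2, West 70, Central 1, Coastal 1.
West has quota 68.172 (lower 68, upper 69) but receives 70 — outside the quota interval.

West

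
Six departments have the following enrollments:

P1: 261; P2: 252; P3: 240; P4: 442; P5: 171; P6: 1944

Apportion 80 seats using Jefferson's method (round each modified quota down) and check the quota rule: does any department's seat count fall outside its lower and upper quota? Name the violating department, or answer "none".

Standard quotas: P1 6.308, P2 6.091, P3 5.801, P4 10.683, P5 4.133, P6 46.985.
Jefferson allocation: P1 6, P2 6, P3 5, P4 11, P5 4, P6 48.
P6 has quota 46.985 (lower 46, upper 47) but receives 48 — outside the quota interval.

P6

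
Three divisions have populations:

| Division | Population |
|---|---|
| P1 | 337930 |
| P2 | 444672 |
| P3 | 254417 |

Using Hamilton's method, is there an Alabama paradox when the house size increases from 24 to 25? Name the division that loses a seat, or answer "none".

none

At 24 seats: P1 8, P2 10, P3 6.
At 25 seats: P1 8, P2 11, P3 6.
No division's allocation decreased.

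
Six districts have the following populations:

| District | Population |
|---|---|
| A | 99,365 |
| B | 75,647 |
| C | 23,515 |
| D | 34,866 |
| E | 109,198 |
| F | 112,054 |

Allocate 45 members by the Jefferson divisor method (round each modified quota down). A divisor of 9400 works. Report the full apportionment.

With modified divisor 9400: modified quotas A 10.571, B 8.048, C 2.502, D 3.709, E 11.617, F 11.921.
Rounding down: A 10, B 8, C 2, D 3, E 11, F 11 (total 45).

A=10, B=8, C=2, D=3, E=11, F=11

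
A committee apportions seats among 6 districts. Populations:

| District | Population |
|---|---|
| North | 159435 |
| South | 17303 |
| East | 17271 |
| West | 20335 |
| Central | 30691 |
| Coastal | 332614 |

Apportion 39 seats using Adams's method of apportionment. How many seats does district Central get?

2

Standard divisor 577649/39 ≈ 14811.513; standard quotas: North 10.764, South 1.168, East 1.166, West 1.373, Central 2.072, Coastal 22.456.
Rounding up gives 11, 2, 2, 2, 3, 23 = 43 seats, so the divisor must be adjusted.
With modified divisor 16300: modified quotas North 9.781, South 1.062, East 1.060, West 1.248, Central 1.883, Coastal 20.406.
Rounding up: North 10, South 2, East 2, West 2, Central 2, Coastal 21 (total 39).
Central receives 2.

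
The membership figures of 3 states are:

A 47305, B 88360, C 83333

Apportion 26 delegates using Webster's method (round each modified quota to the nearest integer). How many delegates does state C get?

Standard divisor 218998/26 ≈ 8423; standard quotas: A 5.616, B 10.490, C 9.894.
Rounding to the nearest integer gives A 6, B 10, C 10 — total 26, matching the house size, so no adjustment is needed.
C receives 10.

10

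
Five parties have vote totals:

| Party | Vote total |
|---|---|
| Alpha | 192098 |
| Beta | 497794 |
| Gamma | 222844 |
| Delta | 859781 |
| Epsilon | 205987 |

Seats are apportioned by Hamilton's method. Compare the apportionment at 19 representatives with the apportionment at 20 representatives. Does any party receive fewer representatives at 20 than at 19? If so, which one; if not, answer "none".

none

At 19 seats: Alpha 2, Beta 5, Gamma 2, Delta 8, Epsilon 2.
At 20 seats: Alpha 2, Beta 5, Gamma 2, Delta 9, Epsilon 2.
No party's allocation decreased.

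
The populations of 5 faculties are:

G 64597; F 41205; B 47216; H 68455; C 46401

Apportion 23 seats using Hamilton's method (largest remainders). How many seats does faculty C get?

4

Total 267874; standard divisor 267874/23 ≈ 11646.696.
Standard quotas: G 5.5464, F 3.5379, B 4.0540, H 5.8776, C 3.9840.
Lower quotas: G 5, F 3, B 4, H 5, C 3 (sum 20, leaving 3 seats).
Remainders in descending order: C 0.9840, H 0.8776, G 0.5464, F 0.5379, B 0.0540.
Largest remainders: C, H, G receive the extra seats.
C receives 4.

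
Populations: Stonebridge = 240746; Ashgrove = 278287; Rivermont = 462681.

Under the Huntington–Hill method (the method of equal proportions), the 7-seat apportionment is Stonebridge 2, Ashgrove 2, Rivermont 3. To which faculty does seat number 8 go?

Priority for the next seat is population ÷ (√(s·(s+1))).
Priorities: Stonebridge 98284.143, Ashgrove 113610.192, Rivermont 133564.500.
Highest priority: Rivermont.

Rivermont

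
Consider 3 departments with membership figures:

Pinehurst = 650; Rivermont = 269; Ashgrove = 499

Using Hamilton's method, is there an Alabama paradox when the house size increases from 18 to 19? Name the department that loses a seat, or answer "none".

Rivermont

At 18 seats: Pinehurst 8, Rivermont 4, Ashgrove 6.
At 19 seats: Pinehurst 9, Rivermont 3, Ashgrove 7.
Rivermont drops from 4 to 3.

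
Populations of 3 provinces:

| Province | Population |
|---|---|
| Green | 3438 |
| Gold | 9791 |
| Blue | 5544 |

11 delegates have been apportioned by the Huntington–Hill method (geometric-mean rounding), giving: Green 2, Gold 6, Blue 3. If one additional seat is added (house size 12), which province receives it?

Priority for the next seat is population ÷ (√(s·(s+1))).
Priorities: Green 1403.558, Gold 1510.784, Blue 1600.415.
Highest priority: Blue.

Blue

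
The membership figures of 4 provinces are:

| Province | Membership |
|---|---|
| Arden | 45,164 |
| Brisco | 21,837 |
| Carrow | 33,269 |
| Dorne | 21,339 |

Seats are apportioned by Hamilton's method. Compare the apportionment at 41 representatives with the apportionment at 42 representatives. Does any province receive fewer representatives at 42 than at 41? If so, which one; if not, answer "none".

At 41 seats: Arden 15, Brisco 8, Carrow 11, Dorne 7.
At 42 seats: Arden 16, Brisco 8, Carrow 11, Dorne 7.
No province's allocation decreased.

none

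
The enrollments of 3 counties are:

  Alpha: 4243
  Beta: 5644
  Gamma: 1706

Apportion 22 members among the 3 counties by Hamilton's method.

The standard divisor is 11593/22 ≈ 526.955.
Standard quotas: Alpha 8.0519, Beta 10.7106, Gamma 3.2375.
Lower quotas: Alpha 8, Beta 10, Gamma 3 (sum 21, leaving 1 seat).
Remainders in descending order: Beta 0.7106, Gamma 0.2375, Alpha 0.0519.
The surplus seat goes to Beta.

Alpha 8; Beta 11; Gamma 3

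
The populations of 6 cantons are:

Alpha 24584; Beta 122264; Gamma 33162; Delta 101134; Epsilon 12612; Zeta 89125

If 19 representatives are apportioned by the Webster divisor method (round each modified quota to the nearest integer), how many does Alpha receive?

1

Standard divisor 382881/19 ≈ 20151.632; standard quotas: Alpha 1.220, Beta 6.067, Gamma 1.646, Delta 5.019, Epsilon 0.626, Zeta 4.423.
Rounding to the nearest integer gives Alpha 1, Beta 6, Gamma 2, Delta 5, Epsilon 1, Zeta 4 — total 19, matching the house size, so no adjustment is needed.
Alpha receives 1.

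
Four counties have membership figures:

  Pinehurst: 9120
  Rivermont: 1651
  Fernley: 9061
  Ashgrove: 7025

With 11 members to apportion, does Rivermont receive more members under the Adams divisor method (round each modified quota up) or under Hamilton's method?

Adams: Pinehurst 4, Rivermont 1, Fernley 3, Ashgrove 3.
Hamilton: Pinehurst 4, Rivermont 0, Fernley 4, Ashgrove 3.
Rivermont gets 1 under Adams and 0 under Hamilton.

Adams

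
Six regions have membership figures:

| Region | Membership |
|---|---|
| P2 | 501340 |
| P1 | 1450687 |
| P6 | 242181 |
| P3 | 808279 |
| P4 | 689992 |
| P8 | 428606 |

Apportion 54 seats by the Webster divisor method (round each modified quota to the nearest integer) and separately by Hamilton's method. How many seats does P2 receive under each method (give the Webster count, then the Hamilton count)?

7 and 6

Webster: P2 7, P1 19, P6 3, P3 10, P4 9, P8 6.
Hamilton: P2 6, P1 19, P6 3, P3 11, P4 9, P8 6.
P2 gets 7 under Webster and 6 under Hamilton.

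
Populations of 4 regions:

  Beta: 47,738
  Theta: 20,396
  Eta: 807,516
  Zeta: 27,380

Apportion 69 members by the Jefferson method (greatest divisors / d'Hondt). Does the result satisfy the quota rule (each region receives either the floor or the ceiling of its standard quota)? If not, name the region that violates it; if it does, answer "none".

Standard quotas: Beta 3.648, Theta 1.558, Eta 61.702, Zeta 2.092.
Jefferson allocation: Beta 3, Theta 1, Eta 63, Zeta 2.
Eta has quota 61.702 (lower 61, upper 62) but receives 63 — outside the quota interval.

Eta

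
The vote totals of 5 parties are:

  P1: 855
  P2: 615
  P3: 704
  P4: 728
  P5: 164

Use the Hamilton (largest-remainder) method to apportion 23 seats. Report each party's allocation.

The standard divisor is 3066/23 ≈ 133.304.
Standard quotas: P1 6.414, P2 4.614, P3 5.281, P4 5.461, P5 1.230.
Lower quotas: P1 6, P2 4, P3 5, P4 5, P5 1 (sum 21, leaving 2 seats).
Remainders in descending order: P2 0.614, P4 0.461, P1 0.414, P3 0.281, P5 0.230.
The surplus seats go to P2, P4.

P1: 6; P2: 5; P3: 5; P4: 6; P5: 1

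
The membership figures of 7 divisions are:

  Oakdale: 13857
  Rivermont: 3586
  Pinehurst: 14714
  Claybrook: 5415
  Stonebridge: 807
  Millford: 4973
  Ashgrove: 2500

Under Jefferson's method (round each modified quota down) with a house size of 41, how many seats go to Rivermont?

Standard divisor 45852/41 ≈ 1118.341; standard quotas: Oakdale 12.391, Rivermont 3.207, Pinehurst 13.157, Claybrook 4.842, Stonebridge 0.722, Millford 4.447, Ashgrove 2.235.
Rounding down gives 12, 3, 13, 4, 0, 4, 2 = 38 seats, so the divisor must be adjusted.
With modified divisor 1000: modified quotas Oakdale 13.857, Rivermont 3.586, Pinehurst 14.714, Claybrook 5.415, Stonebridge 0.807, Millford 4.973, Ashgrove 2.500.
Rounding down: Oakdale 13, Rivermont 3, Pinehurst 14, Claybrook 5, Stonebridge 0, Millford 4, Ashgrove 2 (total 41).
Rivermont receives 3.

3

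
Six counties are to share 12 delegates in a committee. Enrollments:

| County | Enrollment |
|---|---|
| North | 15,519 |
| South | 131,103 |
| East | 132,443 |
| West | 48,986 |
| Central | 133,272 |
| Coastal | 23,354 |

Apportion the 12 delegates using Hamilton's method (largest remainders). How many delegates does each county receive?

Total 484677; standard divisor 484677/12 ≈ 40389.75.
Standard quotas: North 0.3842, South 3.2459, East 3.2791, West 1.2128, Central 3.2996, Coastal 0.5782.
Lower quotas: North 0, South 3, East 3, West 1, Central 3, Coastal 0 (sum 10, leaving 2 seats).
Remainders in descending order: Coastal 0.5782, North 0.3842, Central 0.2996, East 0.2791, South 0.2459, West 0.2128.
The surplus seats go to Coastal, North.

North=1, South=3, East=3, West=1, Central=3, Coastal=1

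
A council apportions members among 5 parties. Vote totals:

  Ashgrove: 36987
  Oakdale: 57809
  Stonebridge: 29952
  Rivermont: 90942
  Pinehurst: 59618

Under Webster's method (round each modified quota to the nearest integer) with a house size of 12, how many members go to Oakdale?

2

Standard divisor 275308/12 ≈ 22942.333; standard quotas: Ashgrove 1.612, Oakdale 2.520, Stonebridge 1.306, Rivermont 3.964, Pinehurst 2.599.
Rounding to the nearest integer gives 2, 3, 1, 4, 3 = 13 seats, so the divisor must be adjusted.
With modified divisor 23500: modified quotas Ashgrove 1.574, Oakdale 2.460, Stonebridge 1.275, Rivermont 3.870, Pinehurst 2.537.
Rounding to the nearest integer: Ashgrove 2, Oakdale 2, Stonebridge 1, Rivermont 4, Pinehurst 3 (total 12).
Oakdale receives 2.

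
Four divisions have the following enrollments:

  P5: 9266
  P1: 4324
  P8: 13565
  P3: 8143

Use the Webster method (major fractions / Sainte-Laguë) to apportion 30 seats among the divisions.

Standard divisor 35298/30 ≈ 1176.6; standard quotas: P5 7.875, P1 3.675, P8 11.529, P3 6.921.
Rounding to the nearest integer gives 8, 4, 12, 7 = 31 seats, so the divisor must be adjusted.
With modified divisor 1200: modified quotas P5 7.722, P1 3.603, P8 11.304, P3 6.786.
Rounding to the nearest integer: P5 8, P1 4, P8 11, P3 7 (total 30).

P5 8; P1 4; P8 11; P3 7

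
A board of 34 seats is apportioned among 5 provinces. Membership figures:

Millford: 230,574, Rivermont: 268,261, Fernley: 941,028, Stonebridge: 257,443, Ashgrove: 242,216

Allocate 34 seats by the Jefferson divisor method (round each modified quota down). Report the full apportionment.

Millford=4, Rivermont=5, Fernley=17, Stonebridge=4, Ashgrove=4

Standard divisor 1939522/34 ≈ 57044.765; standard quotas: Millford 4.042, Rivermont 4.703, Fernley 16.496, Stonebridge 4.513, Ashgrove 4.246.
Rounding down gives 4, 4, 16, 4, 4 = 32 seats, so the divisor must be adjusted.
With modified divisor 53000: modified quotas Millford 4.350, Rivermont 5.062, Fernley 17.755, Stonebridge 4.857, Ashgrove 4.570.
Rounding down: Millford 4, Rivermont 5, Fernley 17, Stonebridge 4, Ashgrove 4 (total 34).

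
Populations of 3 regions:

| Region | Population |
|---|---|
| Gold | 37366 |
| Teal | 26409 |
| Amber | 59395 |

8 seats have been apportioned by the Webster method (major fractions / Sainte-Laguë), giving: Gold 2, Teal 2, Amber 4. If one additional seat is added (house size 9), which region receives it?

Gold

Priority for the next seat is population ÷ (current seats + 0.5).
Priorities: Gold 14946.400, Teal 10563.600, Amber 13198.889.
Highest priority: Gold.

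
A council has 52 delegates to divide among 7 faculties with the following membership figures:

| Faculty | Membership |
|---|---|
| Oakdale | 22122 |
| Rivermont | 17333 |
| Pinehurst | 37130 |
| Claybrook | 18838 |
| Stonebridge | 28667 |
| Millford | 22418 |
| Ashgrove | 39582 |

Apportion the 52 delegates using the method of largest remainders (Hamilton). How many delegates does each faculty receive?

Total 186090; standard divisor 186090/52 ≈ 3578.654.
Standard quotas: Oakdale 6.1817, Rivermont 4.8434, Pinehurst 10.3754, Claybrook 5.2640, Stonebridge 8.0106, Millford 6.2644, Ashgrove 11.0606.
Lower quotas: Oakdale 6, Rivermont 4, Pinehurst 10, Claybrook 5, Stonebridge 8, Millford 6, Ashgrove 11 (sum 50, leaving 2 seats).
Remainders in descending order: Rivermont 0.8434, Pinehurst 0.3754, Millford 0.2644, Claybrook 0.2640, Oakdale 0.1817, Ashgrove 0.0606, Stonebridge 0.0106.
Largest remainders: Rivermont, Pinehurst receive the extra seats.

Oakdale=6; Rivermont=5; Pinehurst=11; Claybrook=5; Stonebridge=8; Millford=6; Ashgrove=11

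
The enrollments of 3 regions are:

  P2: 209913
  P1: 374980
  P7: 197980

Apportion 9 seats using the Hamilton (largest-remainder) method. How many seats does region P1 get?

The standard divisor is 782873/9 ≈ 86985.889.
Standard quotas: P2 2.4132, P1 4.3108, P7 2.2760.
Lower quotas: P2 2, P1 4, P7 2 (sum 8, leaving 1 seat).
Remainders in descending order: P2 0.4132, P1 0.3108, P7 0.2760.
Largest remainder: P2 receives the extra seat.
P1 receives 4.

4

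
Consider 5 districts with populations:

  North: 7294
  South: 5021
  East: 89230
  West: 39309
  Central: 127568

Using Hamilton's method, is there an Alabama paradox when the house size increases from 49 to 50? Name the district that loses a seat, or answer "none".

North

At 49 seats: North 2, South 1, East 16, West 7, Central 23.
At 50 seats: North 1, South 1, East 17, West 7, Central 24.
North drops from 2 to 1.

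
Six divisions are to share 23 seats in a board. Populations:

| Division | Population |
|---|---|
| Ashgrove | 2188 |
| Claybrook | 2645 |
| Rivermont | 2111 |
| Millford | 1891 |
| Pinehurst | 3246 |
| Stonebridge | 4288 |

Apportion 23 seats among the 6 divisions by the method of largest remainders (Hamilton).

Total 16369; standard divisor 16369/23 ≈ 711.696.
Standard quotas: Ashgrove 3.074, Claybrook 3.716, Rivermont 2.966, Millford 2.657, Pinehurst 4.561, Stonebridge 6.025.
Lower quotas: Ashgrove 3, Claybrook 3, Rivermont 2, Millford 2, Pinehurst 4, Stonebridge 6 (sum 20, leaving 3 seats).
Remainders in descending order: Rivermont 0.966, Claybrook 0.716, Millford 0.657, Pinehurst 0.561, Ashgrove 0.074, Stonebridge 0.025.
The surplus seats go to Rivermont, Claybrook, Millford.

Ashgrove 3; Claybrook 4; Rivermont 3; Millford 3; Pinehurst 4; Stonebridge 6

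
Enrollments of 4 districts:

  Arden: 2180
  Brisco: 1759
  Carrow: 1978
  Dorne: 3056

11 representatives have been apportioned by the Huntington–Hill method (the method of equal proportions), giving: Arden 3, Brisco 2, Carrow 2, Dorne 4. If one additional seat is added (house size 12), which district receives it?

Priority for the next seat is population ÷ (√(s·(s+1))).
Priorities: Arden 629.312, Brisco 718.109, Carrow 807.515, Dorne 683.342.
Highest priority: Carrow.

Carrow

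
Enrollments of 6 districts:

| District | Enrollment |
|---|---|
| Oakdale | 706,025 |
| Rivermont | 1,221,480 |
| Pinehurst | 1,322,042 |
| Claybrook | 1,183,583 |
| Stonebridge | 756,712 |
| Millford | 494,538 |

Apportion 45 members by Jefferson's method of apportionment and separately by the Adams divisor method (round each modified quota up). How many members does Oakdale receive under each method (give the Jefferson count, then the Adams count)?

Jefferson: Oakdale 5, Rivermont 10, Pinehurst 11, Claybrook 9, Stonebridge 6, Millford 4.
Adams: Oakdale 6, Rivermont 10, Pinehurst 10, Claybrook 9, Stonebridge 6, Millford 4.
Oakdale gets 5 under Jefferson and 6 under Adams.

5 and 6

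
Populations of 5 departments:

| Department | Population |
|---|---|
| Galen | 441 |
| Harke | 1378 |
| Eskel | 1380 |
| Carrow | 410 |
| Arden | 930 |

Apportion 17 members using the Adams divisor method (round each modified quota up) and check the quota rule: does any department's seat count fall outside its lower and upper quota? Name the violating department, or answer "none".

Standard quotas: Galen 1.652, Harke 5.161, Eskel 5.169, Carrow 1.536, Arden 3.483.
Adams allocation: Galen 2, Harke 5, Eskel 5, Carrow 2, Arden 3.
Every allocation lies between the lower and upper quota.

none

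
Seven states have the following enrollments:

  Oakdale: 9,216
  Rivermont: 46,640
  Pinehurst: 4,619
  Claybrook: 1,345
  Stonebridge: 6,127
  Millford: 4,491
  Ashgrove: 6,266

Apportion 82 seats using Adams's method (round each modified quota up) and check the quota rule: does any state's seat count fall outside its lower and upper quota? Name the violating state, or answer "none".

Rivermont

Standard quotas: Oakdale 9.602, Rivermont 48.593, Pinehurst 4.812, Claybrook 1.401, Stonebridge 6.384, Millford 4.679, Ashgrove 6.528.
Adams allocation: Oakdale 10, Rivermont 46, Pinehurst 5, Claybrook 2, Stonebridge 7, Millford 5, Ashgrove 7.
Rivermont has quota 48.593 (lower 48, upper 49) but receives 46 — outside the quota interval.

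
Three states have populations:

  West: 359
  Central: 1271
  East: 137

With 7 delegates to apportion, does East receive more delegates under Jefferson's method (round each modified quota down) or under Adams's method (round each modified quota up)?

Adams

Jefferson: West 1, Central 6, East 0.
Adams: West 2, Central 4, East 1.
East gets 0 under Jefferson and 1 under Adams.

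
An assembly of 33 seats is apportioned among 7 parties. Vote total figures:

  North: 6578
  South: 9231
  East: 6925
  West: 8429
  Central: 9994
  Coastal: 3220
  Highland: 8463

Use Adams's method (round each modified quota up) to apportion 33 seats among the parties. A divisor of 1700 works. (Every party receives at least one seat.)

North 4, South 6, East 5, West 5, Central 6, Coastal 2, Highland 5

With modified divisor 1700: modified quotas North 3.869, South 5.430, East 4.074, West 4.958, Central 5.879, Coastal 1.894, Highland 4.978.
Rounding up: North 4, South 6, East 5, West 5, Central 6, Coastal 2, Highland 5 (total 33).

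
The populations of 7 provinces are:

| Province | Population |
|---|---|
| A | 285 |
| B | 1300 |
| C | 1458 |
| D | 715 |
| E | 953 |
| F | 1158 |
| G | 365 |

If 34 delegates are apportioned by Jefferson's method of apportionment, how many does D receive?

4

Standard divisor 6234/34 ≈ 183.353; standard quotas: A 1.554, B 7.090, C 7.952, D 3.900, E 5.198, F 6.316, G 1.991.
Rounding down gives 1, 7, 7, 3, 5, 6, 1 = 30 seats, so the divisor must be adjusted.
With modified divisor 164: modified quotas A 1.738, B 7.927, C 8.890, D 4.360, E 5.811, F 7.061, G 2.226.
Rounding down: A 1, B 7, C 8, D 4, E 5, F 7, G 2 (total 34).
D receives 4.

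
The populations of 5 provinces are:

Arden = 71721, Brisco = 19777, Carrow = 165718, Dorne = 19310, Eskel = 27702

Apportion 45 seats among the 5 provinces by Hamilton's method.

Arden 11, Brisco 3, Carrow 24, Dorne 3, Eskel 4

Total 304228; standard divisor 304228/45 ≈ 6760.622.
Standard quotas: Arden 10.6086, Brisco 2.9253, Carrow 24.5122, Dorne 2.8562, Eskel 4.0976.
Lower quotas: Arden 10, Brisco 2, Carrow 24, Dorne 2, Eskel 4 (sum 42, leaving 3 seats).
Remainders in descending order: Brisco 0.9253, Dorne 0.8562, Arden 0.6086, Carrow 0.5122, Eskel 0.0976.
The surplus seats go to Brisco, Dorne, Arden.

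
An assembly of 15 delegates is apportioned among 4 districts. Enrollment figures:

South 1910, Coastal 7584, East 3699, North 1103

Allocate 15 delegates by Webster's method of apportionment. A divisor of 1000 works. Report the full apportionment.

South: 2, Coastal: 8, East: 4, North: 1

With modified divisor 1000: modified quotas South 1.910, Coastal 7.584, East 3.699, North 1.103.
Rounding to the nearest integer: South 2, Coastal 8, East 4, North 1 (total 15).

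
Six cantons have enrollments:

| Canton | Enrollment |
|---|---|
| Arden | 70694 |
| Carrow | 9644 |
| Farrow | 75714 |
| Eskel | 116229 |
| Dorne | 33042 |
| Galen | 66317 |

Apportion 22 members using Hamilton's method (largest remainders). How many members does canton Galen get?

4

The standard divisor is 371640/22 ≈ 16892.727.
Standard quotas: Arden 4.1849, Carrow 0.5709, Farrow 4.4820, Eskel 6.8804, Dorne 1.9560, Galen 3.9258.
Lower quotas: Arden 4, Carrow 0, Farrow 4, Eskel 6, Dorne 1, Galen 3 (sum 18, leaving 4 seats).
Remainders in descending order: Dorne 0.9560, Galen 0.9258, Eskel 0.8804, Carrow 0.5709, Farrow 0.4820, Arden 0.1849.
The surplus seats go to Dorne, Galen, Eskel, Carrow.
Galen receives 4.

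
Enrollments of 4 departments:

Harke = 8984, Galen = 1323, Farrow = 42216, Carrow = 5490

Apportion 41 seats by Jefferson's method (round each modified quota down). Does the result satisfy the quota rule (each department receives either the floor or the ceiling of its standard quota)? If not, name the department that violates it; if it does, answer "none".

Standard quotas: Harke 6.349, Galen 0.935, Farrow 29.836, Carrow 3.880.
Jefferson allocation: Harke 6, Galen 0, Farrow 31, Carrow 4.
Farrow has quota 29.836 (lower 29, upper 30) but receives 31 — outside the quota interval.

Farrow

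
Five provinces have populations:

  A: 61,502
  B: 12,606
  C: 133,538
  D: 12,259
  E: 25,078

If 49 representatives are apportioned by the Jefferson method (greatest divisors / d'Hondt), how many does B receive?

2

Standard divisor 244983/49 ≈ 4999.653; standard quotas: A 12.301, B 2.521, C 26.709, D 2.452, E 5.016.
Rounding down gives 12, 2, 26, 2, 5 = 47 seats, so the divisor must be adjusted.
With modified divisor 4750: modified quotas A 12.948, B 2.654, C 28.113, D 2.581, E 5.280.
Rounding down: A 12, B 2, C 28, D 2, E 5 (total 49).
B receives 2.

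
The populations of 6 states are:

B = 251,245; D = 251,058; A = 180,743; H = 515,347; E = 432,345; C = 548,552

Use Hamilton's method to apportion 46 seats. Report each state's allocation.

B=5, D=5, A=4, H=11, E=9, C=12

Standard divisor: 2179290 ÷ 46 ≈ 47375.87.
Standard quotas: B 5.3032, D 5.2993, A 3.8151, H 10.8778, E 9.1258, C 11.5787.
Lower quotas: B 5, D 5, A 3, H 10, E 9, C 11 (sum 43, leaving 3 seats).
Remainders in descending order: H 0.8778, A 0.8151, C 0.5787, B 0.3032, D 0.2993, E 0.1258.
Largest remainders: H, A, C receive the extra seats.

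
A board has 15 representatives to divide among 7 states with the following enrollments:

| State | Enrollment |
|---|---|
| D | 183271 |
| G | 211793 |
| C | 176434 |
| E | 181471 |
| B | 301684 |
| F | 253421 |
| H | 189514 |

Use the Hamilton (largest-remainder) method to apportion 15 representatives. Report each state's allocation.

D 2, G 2, C 2, E 2, B 3, F 2, H 2

Standard divisor: 1497588 ÷ 15 ≈ 99839.2.
Standard quotas: D 1.8357, G 2.1213, C 1.7672, E 1.8176, B 3.0217, F 2.5383, H 1.8982.
Lower quotas: D 1, G 2, C 1, E 1, B 3, F 2, H 1 (sum 11, leaving 4 seats).
Remainders in descending order: H 0.8982, D 0.8357, E 0.8176, C 0.7672, F 0.5383, G 0.1213, B 0.0217.
The surplus seats go to H, D, E, C.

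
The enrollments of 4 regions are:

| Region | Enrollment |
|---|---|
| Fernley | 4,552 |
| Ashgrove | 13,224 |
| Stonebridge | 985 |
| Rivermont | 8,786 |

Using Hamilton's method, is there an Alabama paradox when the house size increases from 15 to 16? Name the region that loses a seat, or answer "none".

At 15 seats: Fernley 2, Ashgrove 7, Stonebridge 1, Rivermont 5.
At 16 seats: Fernley 3, Ashgrove 8, Stonebridge 0, Rivermont 5.
Stonebridge drops from 1 to 0.

Stonebridge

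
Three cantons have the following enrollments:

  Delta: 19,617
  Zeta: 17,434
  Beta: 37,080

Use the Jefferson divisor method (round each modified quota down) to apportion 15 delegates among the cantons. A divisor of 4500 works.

With modified divisor 4500: modified quotas Delta 4.359, Zeta 3.874, Beta 8.240.
Rounding down: Delta 4, Zeta 3, Beta 8 (total 15).

Delta: 4, Zeta: 3, Beta: 8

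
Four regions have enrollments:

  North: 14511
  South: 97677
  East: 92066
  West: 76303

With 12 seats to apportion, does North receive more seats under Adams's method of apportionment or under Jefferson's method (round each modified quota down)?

Adams: North 1, South 4, East 4, West 3.
Jefferson: North 0, South 5, East 4, West 3.
North gets 1 under Adams and 0 under Jefferson.

Adams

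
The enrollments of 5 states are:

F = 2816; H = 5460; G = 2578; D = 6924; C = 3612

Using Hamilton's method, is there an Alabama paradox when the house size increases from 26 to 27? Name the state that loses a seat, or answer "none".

At 26 seats: F 4, H 7, G 3, D 8, C 4.
At 27 seats: F 3, H 7, G 3, D 9, C 5.
F drops from 4 to 3.

F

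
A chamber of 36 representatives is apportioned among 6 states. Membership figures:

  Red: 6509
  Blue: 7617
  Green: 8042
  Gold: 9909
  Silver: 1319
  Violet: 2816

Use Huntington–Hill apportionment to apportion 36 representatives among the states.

Red 6; Blue 8; Green 8; Gold 10; Silver 1; Violet 3

With divisor 1011: modified quotas Red 6.438, Blue 7.534, Green 7.955, Gold 9.801, Silver 1.305, Violet 2.785.
Geometric-mean thresholds: Red √(6·7)=6.481, Blue √(7·8)=7.483, Green √(7·8)=7.483, Gold √(9·10)=9.487, Silver √(1·2)=1.414, Violet √(2·3)=2.449.
Each quota rounded against its threshold gives Red 6, Blue 8, Green 8, Gold 10, Silver 1, Violet 3 (total 36).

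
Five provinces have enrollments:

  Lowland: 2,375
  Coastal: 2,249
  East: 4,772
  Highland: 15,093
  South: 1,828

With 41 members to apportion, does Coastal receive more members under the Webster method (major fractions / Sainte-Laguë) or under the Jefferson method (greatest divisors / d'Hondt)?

Webster: Lowland 4, Coastal 4, East 7, Highland 23, South 3.
Jefferson: Lowland 3, Coastal 3, East 7, Highland 25, South 3.
Coastal gets 4 under Webster and 3 under Jefferson.

Webster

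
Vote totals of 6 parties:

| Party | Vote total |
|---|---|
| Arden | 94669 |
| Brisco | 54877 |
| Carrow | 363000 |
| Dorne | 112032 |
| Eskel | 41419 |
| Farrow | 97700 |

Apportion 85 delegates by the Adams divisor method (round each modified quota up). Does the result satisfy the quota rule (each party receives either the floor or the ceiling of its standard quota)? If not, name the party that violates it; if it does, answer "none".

Carrow

Standard quotas: Arden 10.537, Brisco 6.108, Carrow 40.402, Dorne 12.469, Eskel 4.610, Farrow 10.874.
Adams allocation: Arden 11, Brisco 6, Carrow 39, Dorne 13, Eskel 5, Farrow 11.
Carrow has quota 40.402 (lower 40, upper 41) but receives 39 — outside the quota interval.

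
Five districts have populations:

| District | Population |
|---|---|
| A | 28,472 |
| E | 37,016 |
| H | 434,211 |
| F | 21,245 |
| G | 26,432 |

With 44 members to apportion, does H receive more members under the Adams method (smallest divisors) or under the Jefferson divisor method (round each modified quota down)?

Jefferson

Adams: A 3, E 3, H 33, F 2, G 3.
Jefferson: A 2, E 3, H 36, F 1, G 2.
H gets 33 under Adams and 36 under Jefferson.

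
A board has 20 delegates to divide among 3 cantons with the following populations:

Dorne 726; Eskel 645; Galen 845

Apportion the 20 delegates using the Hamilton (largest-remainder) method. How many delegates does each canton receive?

Dorne 6, Eskel 6, Galen 8

The standard divisor is 2216/20 ≈ 110.8.
Standard quotas: Dorne 6.552, Eskel 5.821, Galen 7.626.
Lower quotas: Dorne 6, Eskel 5, Galen 7 (sum 18, leaving 2 seats).
Remainders in descending order: Eskel 0.821, Galen 0.626, Dorne 0.552.
Largest remainders: Eskel, Galen receive the extra seats.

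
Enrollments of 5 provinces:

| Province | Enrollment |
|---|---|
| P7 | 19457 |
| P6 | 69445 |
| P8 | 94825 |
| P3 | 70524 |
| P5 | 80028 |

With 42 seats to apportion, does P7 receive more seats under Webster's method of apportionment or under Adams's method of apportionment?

Webster: P7 2, P6 9, P8 12, P3 9, P5 10.
Adams: P7 3, P6 9, P8 11, P3 9, P5 10.
P7 gets 2 under Webster and 3 under Adams.

Adams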